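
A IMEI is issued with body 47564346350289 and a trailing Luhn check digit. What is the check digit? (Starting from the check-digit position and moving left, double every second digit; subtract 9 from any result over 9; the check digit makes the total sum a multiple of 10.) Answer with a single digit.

1

Partial digits right→left: 9 8 2 0 5 3 6 4 3 4 6 5 7 4
Double every second digit counting from the check-digit position (so the 1st, 3rd, 5th, ... of the partial from the right).
  doubled (with −9 where >9): 9 4 1 3 6 3 5 → sum 31
  kept as-is: 8 0 3 4 4 5 4 → sum 28
Total = 31 + 28 = 59.
Check digit = (10 − (59 mod 10)) mod 10 = 1.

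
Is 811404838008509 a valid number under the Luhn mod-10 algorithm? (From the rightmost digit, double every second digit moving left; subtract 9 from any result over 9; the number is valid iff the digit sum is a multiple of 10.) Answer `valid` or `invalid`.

From the right, keep odd positions and double even positions (subtract 9 from any doubled value over 9):
  doubled (positions 2,4,...): 0 7 0 6 8 8 2 → sum 31
  kept (positions 1,3,...): 9 5 0 8 8 0 1 8 → sum 39
Total = 70.
70 mod 10 = 0, so the number is valid.

valid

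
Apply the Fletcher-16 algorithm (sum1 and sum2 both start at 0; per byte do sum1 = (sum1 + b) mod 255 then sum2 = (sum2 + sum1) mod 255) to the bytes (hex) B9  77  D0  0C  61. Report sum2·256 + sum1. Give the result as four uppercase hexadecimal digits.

Running sums (mod 255):
  after byte 0 (B9): sum1=185, sum2=185
  after byte 1 (77): sum1=49, sum2=234
  after byte 2 (D0): sum1=2, sum2=236
  after byte 3 (0C): sum1=14, sum2=250
  after byte 4 (61): sum1=111, sum2=106
Checksum = sum2·256 + sum1 = 106·256 + 111 = 27247 = 0x6A6F.

6A6F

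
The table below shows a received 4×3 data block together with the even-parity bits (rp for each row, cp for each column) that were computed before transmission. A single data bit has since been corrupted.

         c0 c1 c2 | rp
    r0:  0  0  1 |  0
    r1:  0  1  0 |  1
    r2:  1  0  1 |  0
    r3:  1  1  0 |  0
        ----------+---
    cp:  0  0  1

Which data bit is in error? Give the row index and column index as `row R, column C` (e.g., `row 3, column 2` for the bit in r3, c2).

Recompute each row's even parity and compare to rp:
  r0: data parity 1, sent rp 0 → mismatch
  r1: data parity 1, sent rp 1 → ok
  r2: data parity 0, sent rp 0 → ok
  r3: data parity 0, sent rp 0 → ok
Recompute each column's even parity and compare to cp:
  c0: data parity 0, sent cp 0 → ok
  c1: data parity 0, sent cp 0 → ok
  c2: data parity 0, sent cp 1 → mismatch
Exactly one row (r0) and one column (c2) fail → the flipped bit is at their intersection.

row 0, column 2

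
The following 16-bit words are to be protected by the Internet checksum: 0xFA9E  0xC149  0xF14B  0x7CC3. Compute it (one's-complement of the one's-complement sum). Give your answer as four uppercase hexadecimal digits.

One's-complement addition (fold any carry out of bit 15 back into bit 0):
  0xFA9E + 0xC149 = 0x1BBE7 → wrap carry → 0xBBE8
  0xBBE8 + 0xF14B = 0x1AD33 → wrap carry → 0xAD34
  0xAD34 + 0x7CC3 = 0x129F7 → wrap carry → 0x29F8
One's-complement sum = 0x29F8.
Checksum = ~0x29F8 & 0xFFFF = 0xD607.

D607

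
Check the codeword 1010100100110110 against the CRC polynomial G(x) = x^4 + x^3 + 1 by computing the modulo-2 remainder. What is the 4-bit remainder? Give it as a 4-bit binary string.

0000

Modulo-2 division of 1010100100110110 by 11001:
  pos 0: 10101 XOR 11001 = 01100
  pos 1: 11000 XOR 11001 = 00001
  pos 5: 10100 XOR 11001 = 01101
  pos 6: 11011 XOR 11001 = 00010
  pos 9: 10101 XOR 11001 = 01100
  pos 10: 11001 XOR 11001 = 00000
Remainder = 0000 (zero — the frame passes the CRC check).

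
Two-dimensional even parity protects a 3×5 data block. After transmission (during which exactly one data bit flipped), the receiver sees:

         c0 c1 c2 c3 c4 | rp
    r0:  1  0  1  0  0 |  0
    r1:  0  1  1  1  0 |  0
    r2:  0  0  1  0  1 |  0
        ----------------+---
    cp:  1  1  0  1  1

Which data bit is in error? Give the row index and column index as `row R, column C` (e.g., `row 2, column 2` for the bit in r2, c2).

Recompute each row's even parity and compare to rp:
  r0: data parity 0, sent rp 0 → ok
  r1: data parity 1, sent rp 0 → mismatch
  r2: data parity 0, sent rp 0 → ok
Recompute each column's even parity and compare to cp:
  c0: data parity 1, sent cp 1 → ok
  c1: data parity 1, sent cp 1 → ok
  c2: data parity 1, sent cp 0 → mismatch
  c3: data parity 1, sent cp 1 → ok
  c4: data parity 1, sent cp 1 → ok
Exactly one row (r1) and one column (c2) fail → the flipped bit is at their intersection.

row 1, column 2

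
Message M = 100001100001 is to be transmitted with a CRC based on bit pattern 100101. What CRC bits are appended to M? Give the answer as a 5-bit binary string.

01000

Append 5 zeros: 10000110000100000. Divide by 100101 (XOR where the leading bit is 1):
  pos 0: 100001 XOR 100101 = 000100
  pos 3: 100100 XOR 100101 = 000001
  pos 8: 100100 XOR 100101 = 000001
Remainder (last 5 bits) = 01000. This is the CRC / FCS.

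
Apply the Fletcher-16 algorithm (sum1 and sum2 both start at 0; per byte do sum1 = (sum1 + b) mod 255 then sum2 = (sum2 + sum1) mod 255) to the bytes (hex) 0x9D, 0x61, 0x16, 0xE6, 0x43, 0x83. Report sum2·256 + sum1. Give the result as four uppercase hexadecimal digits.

AFC2

Running sums (mod 255):
  after byte 0 (0x9D): sum1=157, sum2=157
  after byte 1 (0x61): sum1=254, sum2=156
  after byte 2 (0x16): sum1=21, sum2=177
  after byte 3 (0xE6): sum1=251, sum2=173
  after byte 4 (0x43): sum1=63, sum2=236
  after byte 5 (0x83): sum1=194, sum2=175
Checksum = sum2·256 + sum1 = 175·256 + 194 = 44994 = 0xAFC2.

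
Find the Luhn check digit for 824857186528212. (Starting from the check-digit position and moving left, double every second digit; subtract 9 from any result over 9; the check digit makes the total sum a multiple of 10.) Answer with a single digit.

8

Partial digits right→left: 2 1 2 8 2 5 6 8 1 7 5 8 4 2 8
Double every second digit counting from the check-digit position (so the 1st, 3rd, 5th, ... of the partial from the right).
  doubled (with −9 where >9): 4 4 4 3 2 1 8 7 → sum 33
  kept as-is: 1 8 5 8 7 8 2 → sum 39
Total = 33 + 39 = 72.
Check digit = (10 − (72 mod 10)) mod 10 = 8.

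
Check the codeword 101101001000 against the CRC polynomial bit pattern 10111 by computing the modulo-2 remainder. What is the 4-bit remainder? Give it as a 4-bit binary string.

Modulo-2 division of 101101001000 by 10111:
  pos 0: 10110 XOR 10111 = 00001
  pos 4: 11001 XOR 10111 = 01110
  pos 5: 11100 XOR 10111 = 01011
  pos 6: 10110 XOR 10111 = 00001
Remainder = 0010 (nonzero — an error is detected).

0010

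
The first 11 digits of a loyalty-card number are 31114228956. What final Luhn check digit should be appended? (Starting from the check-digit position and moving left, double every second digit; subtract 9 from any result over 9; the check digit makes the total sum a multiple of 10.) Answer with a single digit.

Partial digits right→left: 6 5 9 8 2 2 4 1 1 1 3
Double every second digit counting from the check-digit position (so the 1st, 3rd, 5th, ... of the partial from the right).
  doubled (with −9 where >9): 3 9 4 8 2 6 → sum 32
  kept as-is: 5 8 2 1 1 → sum 17
Total = 32 + 17 = 49.
Check digit = (10 − (49 mod 10)) mod 10 = 1.

1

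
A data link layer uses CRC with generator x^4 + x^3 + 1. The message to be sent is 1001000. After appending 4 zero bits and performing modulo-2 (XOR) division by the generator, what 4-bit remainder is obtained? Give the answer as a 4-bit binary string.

1101

Append 4 zeros: 10010000000. Divide by 11001 (XOR where the leading bit is 1):
  pos 0: 10010 XOR 11001 = 01011
  pos 1: 10110 XOR 11001 = 01111
  pos 2: 11110 XOR 11001 = 00111
  pos 4: 11100 XOR 11001 = 00101
  pos 6: 10100 XOR 11001 = 01101
Remainder (last 4 bits) = 1101. This is the CRC / FCS.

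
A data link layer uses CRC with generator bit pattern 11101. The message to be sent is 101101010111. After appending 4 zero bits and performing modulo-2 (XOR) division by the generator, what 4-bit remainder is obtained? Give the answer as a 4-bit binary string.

0101

Append 4 zeros: 1011010101110000. Divide by 11101 (XOR where the leading bit is 1):
  pos 0: 10110 XOR 11101 = 01011
  pos 1: 10111 XOR 11101 = 01010
  pos 2: 10100 XOR 11101 = 01001
  pos 3: 10011 XOR 11101 = 01110
  pos 4: 11100 XOR 11101 = 00001
  pos 8: 11110 XOR 11101 = 00011
  pos 11: 11000 XOR 11101 = 00101
Remainder (last 4 bits) = 0101. This is the CRC / FCS.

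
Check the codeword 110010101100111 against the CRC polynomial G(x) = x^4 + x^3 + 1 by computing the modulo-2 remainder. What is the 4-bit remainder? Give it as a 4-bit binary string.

1101

Modulo-2 division of 110010101100111 by 11001:
  pos 0: 11001 XOR 11001 = 00000
  pos 6: 10110 XOR 11001 = 01111
  pos 7: 11110 XOR 11001 = 00111
  pos 9: 11111 XOR 11001 = 00110
Remainder = 1101 (nonzero — an error is detected).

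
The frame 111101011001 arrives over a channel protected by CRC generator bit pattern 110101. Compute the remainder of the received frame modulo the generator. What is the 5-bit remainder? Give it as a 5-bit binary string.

00000

Modulo-2 division of 111101011001 by 110101:
  pos 0: 111101 XOR 110101 = 001000
  pos 2: 100001 XOR 110101 = 010100
  pos 3: 101001 XOR 110101 = 011100
  pos 4: 111000 XOR 110101 = 001101
  pos 6: 110101 XOR 110101 = 000000
Remainder = 00000 (zero — the frame passes the CRC check).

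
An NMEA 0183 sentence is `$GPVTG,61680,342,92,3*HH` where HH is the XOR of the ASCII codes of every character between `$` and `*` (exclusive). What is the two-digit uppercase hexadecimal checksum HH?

66

XOR the ASCII codes of the payload characters:
  'G' = 0x47 → acc = 0x47
  'P' = 0x50 → acc = 0x17
  'V' = 0x56 → acc = 0x41
  'T' = 0x54 → acc = 0x15
  'G' = 0x47 → acc = 0x52
  ',' = 0x2C → acc = 0x7E
  '6' = 0x36 → acc = 0x48
  '1' = 0x31 → acc = 0x79
  '6' = 0x36 → acc = 0x4F
  '8' = 0x38 → acc = 0x77
  '0' = 0x30 → acc = 0x47
  ',' = 0x2C → acc = 0x6B
  '3' = 0x33 → acc = 0x58
  '4' = 0x34 → acc = 0x6C
  '2' = 0x32 → acc = 0x5E
  ',' = 0x2C → acc = 0x72
  '9' = 0x39 → acc = 0x4B
  '2' = 0x32 → acc = 0x79
  ',' = 0x2C → acc = 0x55
  '3' = 0x33 → acc = 0x66
Checksum = 0x66.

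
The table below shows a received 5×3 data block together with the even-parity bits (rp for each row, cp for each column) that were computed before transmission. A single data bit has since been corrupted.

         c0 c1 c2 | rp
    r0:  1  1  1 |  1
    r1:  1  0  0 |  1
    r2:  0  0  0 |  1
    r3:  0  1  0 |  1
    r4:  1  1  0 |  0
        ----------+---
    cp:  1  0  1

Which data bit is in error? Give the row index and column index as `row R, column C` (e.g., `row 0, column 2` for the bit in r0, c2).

Recompute each row's even parity and compare to rp:
  r0: data parity 1, sent rp 1 → ok
  r1: data parity 1, sent rp 1 → ok
  r2: data parity 0, sent rp 1 → mismatch
  r3: data parity 1, sent rp 1 → ok
  r4: data parity 0, sent rp 0 → ok
Recompute each column's even parity and compare to cp:
  c0: data parity 1, sent cp 1 → ok
  c1: data parity 1, sent cp 0 → mismatch
  c2: data parity 1, sent cp 1 → ok
Exactly one row (r2) and one column (c1) fail → the flipped bit is at their intersection.

row 2, column 1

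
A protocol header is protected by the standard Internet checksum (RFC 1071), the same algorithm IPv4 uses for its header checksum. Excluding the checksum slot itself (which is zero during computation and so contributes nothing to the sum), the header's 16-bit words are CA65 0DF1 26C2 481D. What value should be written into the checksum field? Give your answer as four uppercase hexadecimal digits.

One's-complement addition (fold any carry out of bit 15 back into bit 0):
  0xCA65 + 0x0DF1 = 0x0D856
  0xD856 + 0x26C2 = 0x0FF18
  0xFF18 + 0x481D = 0x14735 → wrap carry → 0x4736
One's-complement sum = 0x4736.
Checksum = ~0x4736 & 0xFFFF = 0xB8C9.

B8C9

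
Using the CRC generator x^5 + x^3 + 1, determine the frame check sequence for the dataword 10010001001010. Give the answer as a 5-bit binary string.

Append 5 zeros: 1001000100101000000. Divide by 101001 (XOR where the leading bit is 1):
  pos 0: 100100 XOR 101001 = 001101
  pos 2: 110101 XOR 101001 = 011100
  pos 3: 111000 XOR 101001 = 010001
  pos 4: 100010 XOR 101001 = 001011
  pos 6: 101110 XOR 101001 = 000111
  pos 9: 111100 XOR 101001 = 010101
  pos 10: 101010 XOR 101001 = 000011
Remainder (last 5 bits) = 11000. This is the CRC / FCS.

11000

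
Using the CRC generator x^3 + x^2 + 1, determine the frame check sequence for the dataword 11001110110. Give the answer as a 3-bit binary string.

Append 3 zeros: 11001110110000. Divide by 1101 (XOR where the leading bit is 1):
  pos 0: 1100 XOR 1101 = 0001
  pos 3: 1111 XOR 1101 = 0010
  pos 5: 1001 XOR 1101 = 0100
  pos 6: 1001 XOR 1101 = 0100
  pos 7: 1000 XOR 1101 = 0101
  pos 8: 1010 XOR 1101 = 0111
  pos 9: 1110 XOR 1101 = 0011
Remainder (last 3 bits) = 110. This is the CRC / FCS.

110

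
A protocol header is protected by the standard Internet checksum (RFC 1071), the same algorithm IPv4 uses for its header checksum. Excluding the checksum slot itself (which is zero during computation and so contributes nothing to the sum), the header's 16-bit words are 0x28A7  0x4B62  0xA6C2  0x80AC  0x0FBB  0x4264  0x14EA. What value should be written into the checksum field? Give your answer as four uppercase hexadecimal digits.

FD7D

One's-complement addition (fold any carry out of bit 15 back into bit 0):
  0x28A7 + 0x4B62 = 0x07409
  0x7409 + 0xA6C2 = 0x11ACB → wrap carry → 0x1ACC
  0x1ACC + 0x80AC = 0x09B78
  0x9B78 + 0x0FBB = 0x0AB33
  0xAB33 + 0x4264 = 0x0ED97
  0xED97 + 0x14EA = 0x10281 → wrap carry → 0x0282
One's-complement sum = 0x0282.
Checksum = ~0x0282 & 0xFFFF = 0xFD7D.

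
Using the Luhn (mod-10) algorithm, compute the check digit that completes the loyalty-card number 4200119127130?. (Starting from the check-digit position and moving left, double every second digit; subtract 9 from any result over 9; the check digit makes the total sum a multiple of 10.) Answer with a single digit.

1

Partial digits right→left: 0 3 1 7 2 1 9 1 1 0 0 2 4
Double every second digit counting from the check-digit position (so the 1st, 3rd, 5th, ... of the partial from the right).
  doubled (with −9 where >9): 0 2 4 9 2 0 8 → sum 25
  kept as-is: 3 7 1 1 0 2 → sum 14
Total = 25 + 14 = 39.
Check digit = (10 − (39 mod 10)) mod 10 = 1.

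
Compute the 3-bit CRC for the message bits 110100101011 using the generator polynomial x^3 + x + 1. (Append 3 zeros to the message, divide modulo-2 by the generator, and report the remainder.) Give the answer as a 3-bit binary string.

Append 3 zeros: 110100101011000. Divide by 1011 (XOR where the leading bit is 1):
  pos 0: 1101 XOR 1011 = 0110
  pos 1: 1100 XOR 1011 = 0111
  pos 2: 1110 XOR 1011 = 0101
  pos 3: 1011 XOR 1011 = 0000
  pos 8: 1011 XOR 1011 = 0000
Remainder (last 3 bits) = 000. This is the CRC / FCS.

000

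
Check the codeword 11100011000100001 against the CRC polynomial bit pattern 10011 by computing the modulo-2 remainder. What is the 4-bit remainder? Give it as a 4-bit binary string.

Modulo-2 division of 11100011000100001 by 10011:
  pos 0: 11100 XOR 10011 = 01111
  pos 1: 11110 XOR 10011 = 01101
  pos 2: 11011 XOR 10011 = 01000
  pos 3: 10001 XOR 10011 = 00010
  pos 6: 10000 XOR 10011 = 00011
  pos 9: 11100 XOR 10011 = 01111
  pos 10: 11110 XOR 10011 = 01101
  pos 11: 11010 XOR 10011 = 01001
  pos 12: 10011 XOR 10011 = 00000
Remainder = 0000 (zero — the frame passes the CRC check).

0000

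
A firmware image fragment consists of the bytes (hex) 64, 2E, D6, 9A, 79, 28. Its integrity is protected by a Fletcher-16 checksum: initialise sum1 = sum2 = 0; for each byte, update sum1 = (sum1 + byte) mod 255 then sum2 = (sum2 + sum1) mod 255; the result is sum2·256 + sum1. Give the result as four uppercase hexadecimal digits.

87A5

Running sums (mod 255):
  after byte 0 (64): sum1=100, sum2=100
  after byte 1 (2E): sum1=146, sum2=246
  after byte 2 (D6): sum1=105, sum2=96
  after byte 3 (9A): sum1=4, sum2=100
  after byte 4 (79): sum1=125, sum2=225
  after byte 5 (28): sum1=165, sum2=135
Checksum = sum2·256 + sum1 = 135·256 + 165 = 34725 = 0x87A5.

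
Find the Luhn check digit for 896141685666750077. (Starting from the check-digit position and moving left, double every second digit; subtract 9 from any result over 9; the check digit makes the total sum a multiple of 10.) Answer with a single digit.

Partial digits right→left: 7 7 0 0 5 7 6 6 6 5 8 6 1 4 1 6 9 8
Double every second digit counting from the check-digit position (so the 1st, 3rd, 5th, ... of the partial from the right).
  doubled (with −9 where >9): 5 0 1 3 3 7 2 2 9 → sum 32
  kept as-is: 7 0 7 6 5 6 4 6 8 → sum 49
Total = 32 + 49 = 81.
Check digit = (10 − (81 mod 10)) mod 10 = 9.

9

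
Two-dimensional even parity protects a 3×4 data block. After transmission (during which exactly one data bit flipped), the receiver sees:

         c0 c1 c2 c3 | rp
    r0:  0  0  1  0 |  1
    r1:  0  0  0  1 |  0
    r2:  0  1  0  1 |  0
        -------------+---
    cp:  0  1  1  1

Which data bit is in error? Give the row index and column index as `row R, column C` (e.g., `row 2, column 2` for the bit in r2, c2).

row 1, column 3

Recompute each row's even parity and compare to rp:
  r0: data parity 1, sent rp 1 → ok
  r1: data parity 1, sent rp 0 → mismatch
  r2: data parity 0, sent rp 0 → ok
Recompute each column's even parity and compare to cp:
  c0: data parity 0, sent cp 0 → ok
  c1: data parity 1, sent cp 1 → ok
  c2: data parity 1, sent cp 1 → ok
  c3: data parity 0, sent cp 1 → mismatch
Exactly one row (r1) and one column (c3) fail → the flipped bit is at their intersection.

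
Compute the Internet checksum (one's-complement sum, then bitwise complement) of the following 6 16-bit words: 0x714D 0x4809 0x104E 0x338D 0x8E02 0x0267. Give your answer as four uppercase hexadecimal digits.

7264

One's-complement addition (fold any carry out of bit 15 back into bit 0):
  0x714D + 0x4809 = 0x0B956
  0xB956 + 0x104E = 0x0C9A4
  0xC9A4 + 0x338D = 0x0FD31
  0xFD31 + 0x8E02 = 0x18B33 → wrap carry → 0x8B34
  0x8B34 + 0x0267 = 0x08D9B
One's-complement sum = 0x8D9B.
Checksum = ~0x8D9B & 0xFFFF = 0x7264.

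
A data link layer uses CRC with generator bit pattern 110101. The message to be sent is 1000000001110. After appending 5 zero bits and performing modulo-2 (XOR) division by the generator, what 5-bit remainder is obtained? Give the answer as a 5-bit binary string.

00110

Append 5 zeros: 100000000111000000. Divide by 110101 (XOR where the leading bit is 1):
  pos 0: 100000 XOR 110101 = 010101
  pos 1: 101010 XOR 110101 = 011111
  pos 2: 111110 XOR 110101 = 001011
  pos 4: 101101 XOR 110101 = 011000
  pos 5: 110001 XOR 110101 = 000100
  pos 8: 100100 XOR 110101 = 010001
  pos 9: 100010 XOR 110101 = 010111
  pos 10: 101110 XOR 110101 = 011011
  pos 11: 110110 XOR 110101 = 000011
Remainder (last 5 bits) = 00110. This is the CRC / FCS.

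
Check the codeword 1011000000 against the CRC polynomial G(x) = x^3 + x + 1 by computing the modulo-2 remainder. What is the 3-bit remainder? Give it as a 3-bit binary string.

Modulo-2 division of 1011000000 by 1011:
  pos 0: 1011 XOR 1011 = 0000
Remainder = 000 (zero — the frame passes the CRC check).

000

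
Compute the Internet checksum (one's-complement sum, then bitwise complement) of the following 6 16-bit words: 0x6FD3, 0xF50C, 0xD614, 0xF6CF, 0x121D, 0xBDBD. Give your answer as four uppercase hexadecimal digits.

FE5F

One's-complement addition (fold any carry out of bit 15 back into bit 0):
  0x6FD3 + 0xF50C = 0x164DF → wrap carry → 0x64E0
  0x64E0 + 0xD614 = 0x13AF4 → wrap carry → 0x3AF5
  0x3AF5 + 0xF6CF = 0x131C4 → wrap carry → 0x31C5
  0x31C5 + 0x121D = 0x043E2
  0x43E2 + 0xBDBD = 0x1019F → wrap carry → 0x01A0
One's-complement sum = 0x01A0.
Checksum = ~0x01A0 & 0xFFFF = 0xFE5F.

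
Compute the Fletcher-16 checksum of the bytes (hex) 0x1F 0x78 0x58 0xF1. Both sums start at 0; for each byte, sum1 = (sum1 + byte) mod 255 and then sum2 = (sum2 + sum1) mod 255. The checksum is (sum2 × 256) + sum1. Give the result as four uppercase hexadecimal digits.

Running sums (mod 255):
  after byte 0 (0x1F): sum1=31, sum2=31
  after byte 1 (0x78): sum1=151, sum2=182
  after byte 2 (0x58): sum1=239, sum2=166
  after byte 3 (0xF1): sum1=225, sum2=136
Checksum = sum2·256 + sum1 = 136·256 + 225 = 35041 = 0x88E1.

88E1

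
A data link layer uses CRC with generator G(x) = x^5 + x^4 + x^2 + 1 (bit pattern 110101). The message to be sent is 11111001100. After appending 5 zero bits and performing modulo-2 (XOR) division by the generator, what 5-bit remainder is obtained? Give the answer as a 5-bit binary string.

11001

Append 5 zeros: 1111100110000000. Divide by 110101 (XOR where the leading bit is 1):
  pos 0: 111110 XOR 110101 = 001011
  pos 2: 101101 XOR 110101 = 011000
  pos 3: 110001 XOR 110101 = 000100
  pos 6: 100000 XOR 110101 = 010101
  pos 7: 101010 XOR 110101 = 011111
  pos 8: 111110 XOR 110101 = 001011
  pos 10: 101100 XOR 110101 = 011001
Remainder (last 5 bits) = 11001. This is the CRC / FCS.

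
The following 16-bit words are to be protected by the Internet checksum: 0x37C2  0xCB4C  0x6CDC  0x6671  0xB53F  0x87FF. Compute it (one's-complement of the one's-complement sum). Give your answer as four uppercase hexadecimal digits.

EC63

One's-complement addition (fold any carry out of bit 15 back into bit 0):
  0x37C2 + 0xCB4C = 0x1030E → wrap carry → 0x030F
  0x030F + 0x6CDC = 0x06FEB
  0x6FEB + 0x6671 = 0x0D65C
  0xD65C + 0xB53F = 0x18B9B → wrap carry → 0x8B9C
  0x8B9C + 0x87FF = 0x1139B → wrap carry → 0x139C
One's-complement sum = 0x139C.
Checksum = ~0x139C & 0xFFFF = 0xEC63.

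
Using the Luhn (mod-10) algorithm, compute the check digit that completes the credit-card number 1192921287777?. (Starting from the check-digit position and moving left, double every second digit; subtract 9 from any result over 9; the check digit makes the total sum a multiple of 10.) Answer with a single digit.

Partial digits right→left: 7 7 7 7 8 2 1 2 9 2 9 1 1
Double every second digit counting from the check-digit position (so the 1st, 3rd, 5th, ... of the partial from the right).
  doubled (with −9 where >9): 5 5 7 2 9 9 2 → sum 39
  kept as-is: 7 7 2 2 2 1 → sum 21
Total = 39 + 21 = 60.
Check digit = (10 − (60 mod 10)) mod 10 = 0.

0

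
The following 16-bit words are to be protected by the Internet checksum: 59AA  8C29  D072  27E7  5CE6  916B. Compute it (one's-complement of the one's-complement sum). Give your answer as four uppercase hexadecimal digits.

One's-complement addition (fold any carry out of bit 15 back into bit 0):
  0x59AA + 0x8C29 = 0x0E5D3
  0xE5D3 + 0xD072 = 0x1B645 → wrap carry → 0xB646
  0xB646 + 0x27E7 = 0x0DE2D
  0xDE2D + 0x5CE6 = 0x13B13 → wrap carry → 0x3B14
  0x3B14 + 0x916B = 0x0CC7F
One's-complement sum = 0xCC7F.
Checksum = ~0xCC7F & 0xFFFF = 0x3380.

3380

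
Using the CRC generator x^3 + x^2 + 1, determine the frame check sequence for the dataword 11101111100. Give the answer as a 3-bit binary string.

Append 3 zeros: 11101111100000. Divide by 1101 (XOR where the leading bit is 1):
  pos 0: 1110 XOR 1101 = 0011
  pos 2: 1111 XOR 1101 = 0010
  pos 4: 1011 XOR 1101 = 0110
  pos 5: 1101 XOR 1101 = 0000
Remainder (last 3 bits) = 000. This is the CRC / FCS.

000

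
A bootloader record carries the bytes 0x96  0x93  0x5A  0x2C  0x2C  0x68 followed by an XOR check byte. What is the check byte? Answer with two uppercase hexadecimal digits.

XOR the bytes together:
  start with 0x96
  0x96 ⊕ 0x93 = 0x05
  0x05 ⊕ 0x5A = 0x5F
  0x5F ⊕ 0x2C = 0x73
  0x73 ⊕ 0x2C = 0x5F
  0x5F ⊕ 0x68 = 0x37

37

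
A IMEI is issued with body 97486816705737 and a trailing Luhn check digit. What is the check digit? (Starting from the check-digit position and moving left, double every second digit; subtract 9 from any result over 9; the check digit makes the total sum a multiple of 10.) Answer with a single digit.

3

Partial digits right→left: 7 3 7 5 0 7 6 1 8 6 8 4 7 9
Double every second digit counting from the check-digit position (so the 1st, 3rd, 5th, ... of the partial from the right).
  doubled (with −9 where >9): 5 5 0 3 7 7 5 → sum 32
  kept as-is: 3 5 7 1 6 4 9 → sum 35
Total = 32 + 35 = 67.
Check digit = (10 − (67 mod 10)) mod 10 = 3.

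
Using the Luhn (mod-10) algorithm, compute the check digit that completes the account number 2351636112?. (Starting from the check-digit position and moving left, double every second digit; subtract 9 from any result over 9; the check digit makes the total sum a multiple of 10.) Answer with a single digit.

0

Partial digits right→left: 2 1 1 6 3 6 1 5 3 2
Double every second digit counting from the check-digit position (so the 1st, 3rd, 5th, ... of the partial from the right).
  doubled (with −9 where >9): 4 2 6 2 6 → sum 20
  kept as-is: 1 6 6 5 2 → sum 20
Total = 20 + 20 = 40.
Check digit = (10 − (40 mod 10)) mod 10 = 0.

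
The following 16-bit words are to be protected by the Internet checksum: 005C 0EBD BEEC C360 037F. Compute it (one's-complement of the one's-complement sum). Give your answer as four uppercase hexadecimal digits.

One's-complement addition (fold any carry out of bit 15 back into bit 0):
  0x005C + 0x0EBD = 0x00F19
  0x0F19 + 0xBEEC = 0x0CE05
  0xCE05 + 0xC360 = 0x19165 → wrap carry → 0x9166
  0x9166 + 0x037F = 0x094E5
One's-complement sum = 0x94E5.
Checksum = ~0x94E5 & 0xFFFF = 0x6B1A.

6B1A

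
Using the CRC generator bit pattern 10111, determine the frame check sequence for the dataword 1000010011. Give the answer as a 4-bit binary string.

Append 4 zeros: 10000100110000. Divide by 10111 (XOR where the leading bit is 1):
  pos 0: 10000 XOR 10111 = 00111
  pos 2: 11110 XOR 10111 = 01001
  pos 3: 10010 XOR 10111 = 00101
  pos 5: 10111 XOR 10111 = 00000
Remainder (last 4 bits) = 0000. This is the CRC / FCS.

0000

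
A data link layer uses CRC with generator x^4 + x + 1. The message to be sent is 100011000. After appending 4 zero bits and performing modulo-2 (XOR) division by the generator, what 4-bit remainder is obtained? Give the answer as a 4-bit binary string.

0001

Append 4 zeros: 1000110000000. Divide by 10011 (XOR where the leading bit is 1):
  pos 0: 10001 XOR 10011 = 00010
  pos 3: 10100 XOR 10011 = 00111
  pos 5: 11100 XOR 10011 = 01111
  pos 6: 11110 XOR 10011 = 01101
  pos 7: 11010 XOR 10011 = 01001
  pos 8: 10010 XOR 10011 = 00001
Remainder (last 4 bits) = 0001. This is the CRC / FCS.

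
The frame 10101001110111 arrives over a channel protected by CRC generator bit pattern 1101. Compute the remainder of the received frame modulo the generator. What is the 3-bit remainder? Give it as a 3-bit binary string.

000

Modulo-2 division of 10101001110111 by 1101:
  pos 0: 1010 XOR 1101 = 0111
  pos 1: 1111 XOR 1101 = 0010
  pos 3: 1000 XOR 1101 = 0101
  pos 4: 1011 XOR 1101 = 0110
  pos 5: 1101 XOR 1101 = 0000
  pos 9: 1011 XOR 1101 = 0110
  pos 10: 1101 XOR 1101 = 0000
Remainder = 000 (zero — the frame passes the CRC check).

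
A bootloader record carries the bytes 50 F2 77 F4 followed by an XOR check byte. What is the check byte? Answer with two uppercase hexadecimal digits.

21

XOR the bytes together:
  start with 0x50
  0x50 ⊕ 0xF2 = 0xA2
  0xA2 ⊕ 0x77 = 0xD5
  0xD5 ⊕ 0xF4 = 0x21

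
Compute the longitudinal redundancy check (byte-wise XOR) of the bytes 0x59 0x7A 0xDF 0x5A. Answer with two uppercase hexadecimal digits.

XOR the bytes together:
  start with 0x59
  0x59 ⊕ 0x7A = 0x23
  0x23 ⊕ 0xDF = 0xFC
  0xFC ⊕ 0x5A = 0xA6

A6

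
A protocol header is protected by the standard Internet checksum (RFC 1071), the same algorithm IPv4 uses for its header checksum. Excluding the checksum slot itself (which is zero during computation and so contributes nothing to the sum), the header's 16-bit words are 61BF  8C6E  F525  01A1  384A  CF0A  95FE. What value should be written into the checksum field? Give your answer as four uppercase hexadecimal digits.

One's-complement addition (fold any carry out of bit 15 back into bit 0):
  0x61BF + 0x8C6E = 0x0EE2D
  0xEE2D + 0xF525 = 0x1E352 → wrap carry → 0xE353
  0xE353 + 0x01A1 = 0x0E4F4
  0xE4F4 + 0x384A = 0x11D3E → wrap carry → 0x1D3F
  0x1D3F + 0xCF0A = 0x0EC49
  0xEC49 + 0x95FE = 0x18247 → wrap carry → 0x8248
One's-complement sum = 0x8248.
Checksum = ~0x8248 & 0xFFFF = 0x7DB7.

7DB7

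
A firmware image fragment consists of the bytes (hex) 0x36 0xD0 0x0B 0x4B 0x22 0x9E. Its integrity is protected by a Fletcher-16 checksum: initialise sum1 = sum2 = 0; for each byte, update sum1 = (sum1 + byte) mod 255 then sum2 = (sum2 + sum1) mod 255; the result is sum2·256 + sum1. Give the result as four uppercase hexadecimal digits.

4A1E

Running sums (mod 255):
  after byte 0 (0x36): sum1=54, sum2=54
  after byte 1 (0xD0): sum1=7, sum2=61
  after byte 2 (0x0B): sum1=18, sum2=79
  after byte 3 (0x4B): sum1=93, sum2=172
  after byte 4 (0x22): sum1=127, sum2=44
  after byte 5 (0x9E): sum1=30, sum2=74
Checksum = sum2·256 + sum1 = 74·256 + 30 = 18974 = 0x4A1E.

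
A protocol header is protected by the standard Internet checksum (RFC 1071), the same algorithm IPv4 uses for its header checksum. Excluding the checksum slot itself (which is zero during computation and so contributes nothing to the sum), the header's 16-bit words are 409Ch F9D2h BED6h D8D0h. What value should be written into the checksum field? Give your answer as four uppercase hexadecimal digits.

2DE9

One's-complement addition (fold any carry out of bit 15 back into bit 0):
  0x409C + 0xF9D2 = 0x13A6E → wrap carry → 0x3A6F
  0x3A6F + 0xBED6 = 0x0F945
  0xF945 + 0xD8D0 = 0x1D215 → wrap carry → 0xD216
One's-complement sum = 0xD216.
Checksum = ~0xD216 & 0xFFFF = 0x2DE9.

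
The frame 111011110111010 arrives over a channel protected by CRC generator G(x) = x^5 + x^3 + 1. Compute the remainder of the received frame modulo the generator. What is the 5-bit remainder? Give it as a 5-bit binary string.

00010

Modulo-2 division of 111011110111010 by 101001:
  pos 0: 111011 XOR 101001 = 010010
  pos 1: 100101 XOR 101001 = 001100
  pos 3: 110010 XOR 101001 = 011011
  pos 4: 110111 XOR 101001 = 011110
  pos 5: 111101 XOR 101001 = 010100
  pos 6: 101001 XOR 101001 = 000000
Remainder = 00010 (nonzero — an error is detected).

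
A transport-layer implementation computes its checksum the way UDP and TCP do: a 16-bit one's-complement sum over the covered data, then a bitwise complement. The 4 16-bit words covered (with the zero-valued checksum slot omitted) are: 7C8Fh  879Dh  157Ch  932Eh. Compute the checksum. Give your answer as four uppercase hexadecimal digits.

5328

One's-complement addition (fold any carry out of bit 15 back into bit 0):
  0x7C8F + 0x879D = 0x1042C → wrap carry → 0x042D
  0x042D + 0x157C = 0x019A9
  0x19A9 + 0x932E = 0x0ACD7
One's-complement sum = 0xACD7.
Checksum = ~0xACD7 & 0xFFFF = 0x5328.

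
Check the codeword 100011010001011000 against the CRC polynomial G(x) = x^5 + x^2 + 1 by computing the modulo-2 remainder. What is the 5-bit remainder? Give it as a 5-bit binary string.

00010

Modulo-2 division of 100011010001011000 by 100101:
  pos 0: 100011 XOR 100101 = 000110
  pos 3: 110010 XOR 100101 = 010111
  pos 4: 101110 XOR 100101 = 001011
  pos 6: 101101 XOR 100101 = 001000
  pos 8: 100001 XOR 100101 = 000100
  pos 11: 100100 XOR 100101 = 000001
Remainder = 00010 (nonzero — an error is detected).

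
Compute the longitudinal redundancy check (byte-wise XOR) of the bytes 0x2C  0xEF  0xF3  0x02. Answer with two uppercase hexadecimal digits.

32

XOR the bytes together:
  start with 0x2C
  0x2C ⊕ 0xEF = 0xC3
  0xC3 ⊕ 0xF3 = 0x30
  0x30 ⊕ 0x02 = 0x32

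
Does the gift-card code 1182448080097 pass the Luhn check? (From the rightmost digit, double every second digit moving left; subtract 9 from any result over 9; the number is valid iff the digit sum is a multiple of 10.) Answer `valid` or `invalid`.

invalid

From the right, keep odd positions and double even positions (subtract 9 from any doubled value over 9):
  doubled (positions 2,4,...): 9 0 0 8 4 2 → sum 23
  kept (positions 1,3,...): 7 0 8 8 4 8 1 → sum 36
Total = 59.
59 mod 10 = 9, so the number is invalid.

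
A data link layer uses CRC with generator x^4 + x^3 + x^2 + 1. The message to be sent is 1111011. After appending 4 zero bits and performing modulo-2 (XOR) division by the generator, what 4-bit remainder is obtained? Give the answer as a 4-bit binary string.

Append 4 zeros: 11110110000. Divide by 11101 (XOR where the leading bit is 1):
  pos 0: 11110 XOR 11101 = 00011
  pos 3: 11110 XOR 11101 = 00011
  pos 6: 11000 XOR 11101 = 00101
Remainder (last 4 bits) = 0101. This is the CRC / FCS.

0101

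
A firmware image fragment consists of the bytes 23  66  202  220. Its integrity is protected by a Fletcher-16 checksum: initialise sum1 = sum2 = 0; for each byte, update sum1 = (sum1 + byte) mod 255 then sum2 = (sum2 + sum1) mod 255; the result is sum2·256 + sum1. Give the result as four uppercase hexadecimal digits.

9501

Running sums (mod 255):
  after byte 0 (23): sum1=23, sum2=23
  after byte 1 (66): sum1=89, sum2=112
  after byte 2 (202): sum1=36, sum2=148
  after byte 3 (220): sum1=1, sum2=149
Checksum = sum2·256 + sum1 = 149·256 + 1 = 38145 = 0x9501.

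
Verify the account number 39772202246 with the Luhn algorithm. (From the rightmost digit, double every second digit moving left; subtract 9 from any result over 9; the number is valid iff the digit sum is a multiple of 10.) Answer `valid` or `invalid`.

valid

From the right, keep odd positions and double even positions (subtract 9 from any doubled value over 9):
  doubled (positions 2,4,...): 8 4 4 5 9 → sum 30
  kept (positions 1,3,...): 6 2 0 2 7 3 → sum 20
Total = 50.
50 mod 10 = 0, so the number is valid.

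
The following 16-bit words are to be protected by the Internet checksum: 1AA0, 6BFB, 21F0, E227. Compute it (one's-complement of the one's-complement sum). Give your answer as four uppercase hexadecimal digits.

754C

One's-complement addition (fold any carry out of bit 15 back into bit 0):
  0x1AA0 + 0x6BFB = 0x0869B
  0x869B + 0x21F0 = 0x0A88B
  0xA88B + 0xE227 = 0x18AB2 → wrap carry → 0x8AB3
One's-complement sum = 0x8AB3.
Checksum = ~0x8AB3 & 0xFFFF = 0x754C.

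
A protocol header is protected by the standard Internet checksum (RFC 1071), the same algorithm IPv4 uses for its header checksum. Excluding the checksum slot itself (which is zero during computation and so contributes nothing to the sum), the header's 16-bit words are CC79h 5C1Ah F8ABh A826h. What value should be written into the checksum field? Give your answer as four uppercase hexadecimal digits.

3699

One's-complement addition (fold any carry out of bit 15 back into bit 0):
  0xCC79 + 0x5C1A = 0x12893 → wrap carry → 0x2894
  0x2894 + 0xF8AB = 0x1213F → wrap carry → 0x2140
  0x2140 + 0xA826 = 0x0C966
One's-complement sum = 0xC966.
Checksum = ~0xC966 & 0xFFFF = 0x3699.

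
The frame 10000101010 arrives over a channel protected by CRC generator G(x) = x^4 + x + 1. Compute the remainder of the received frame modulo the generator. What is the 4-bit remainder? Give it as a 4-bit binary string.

Modulo-2 division of 10000101010 by 10011:
  pos 0: 10000 XOR 10011 = 00011
  pos 3: 11101 XOR 10011 = 01110
  pos 4: 11100 XOR 10011 = 01111
  pos 5: 11111 XOR 10011 = 01100
  pos 6: 11000 XOR 10011 = 01011
Remainder = 1011 (nonzero — an error is detected).

1011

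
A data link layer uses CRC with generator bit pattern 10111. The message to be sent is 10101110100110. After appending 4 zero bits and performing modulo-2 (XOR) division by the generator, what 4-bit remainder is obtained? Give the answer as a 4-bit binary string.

Append 4 zeros: 101011101001100000. Divide by 10111 (XOR where the leading bit is 1):
  pos 0: 10101 XOR 10111 = 00010
  pos 3: 10110 XOR 10111 = 00001
  pos 7: 11001 XOR 10111 = 01110
  pos 8: 11101 XOR 10111 = 01010
  pos 9: 10100 XOR 10111 = 00011
  pos 12: 11000 XOR 10111 = 01111
  pos 13: 11110 XOR 10111 = 01001
Remainder (last 4 bits) = 1001. This is the CRC / FCS.

1001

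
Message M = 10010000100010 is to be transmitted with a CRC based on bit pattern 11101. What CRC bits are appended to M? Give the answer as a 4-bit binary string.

1010

Append 4 zeros: 100100001000100000. Divide by 11101 (XOR where the leading bit is 1):
  pos 0: 10010 XOR 11101 = 01111
  pos 1: 11110 XOR 11101 = 00011
  pos 4: 11001 XOR 11101 = 00100
  pos 6: 10000 XOR 11101 = 01101
  pos 7: 11010 XOR 11101 = 00111
  pos 9: 11110 XOR 11101 = 00011
  pos 12: 11000 XOR 11101 = 00101
Remainder (last 4 bits) = 1010. This is the CRC / FCS.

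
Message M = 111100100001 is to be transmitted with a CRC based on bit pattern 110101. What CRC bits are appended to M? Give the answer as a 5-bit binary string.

00110

Append 5 zeros: 11110010000100000. Divide by 110101 (XOR where the leading bit is 1):
  pos 0: 111100 XOR 110101 = 001001
  pos 2: 100110 XOR 110101 = 010011
  pos 3: 100110 XOR 110101 = 010011
  pos 4: 100110 XOR 110101 = 010011
  pos 5: 100110 XOR 110101 = 010011
  pos 6: 100111 XOR 110101 = 010010
  pos 7: 100100 XOR 110101 = 010001
  pos 8: 100010 XOR 110101 = 010111
  pos 9: 101110 XOR 110101 = 011011
  pos 10: 110110 XOR 110101 = 000011
Remainder (last 5 bits) = 00110. This is the CRC / FCS.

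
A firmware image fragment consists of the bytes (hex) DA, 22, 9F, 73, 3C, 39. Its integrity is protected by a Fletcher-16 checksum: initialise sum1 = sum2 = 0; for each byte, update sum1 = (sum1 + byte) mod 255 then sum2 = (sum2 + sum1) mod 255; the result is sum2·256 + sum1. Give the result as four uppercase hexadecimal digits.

Running sums (mod 255):
  after byte 0 (DA): sum1=218, sum2=218
  after byte 1 (22): sum1=252, sum2=215
  after byte 2 (9F): sum1=156, sum2=116
  after byte 3 (73): sum1=16, sum2=132
  after byte 4 (3C): sum1=76, sum2=208
  after byte 5 (39): sum1=133, sum2=86
Checksum = sum2·256 + sum1 = 86·256 + 133 = 22149 = 0x5685.

5685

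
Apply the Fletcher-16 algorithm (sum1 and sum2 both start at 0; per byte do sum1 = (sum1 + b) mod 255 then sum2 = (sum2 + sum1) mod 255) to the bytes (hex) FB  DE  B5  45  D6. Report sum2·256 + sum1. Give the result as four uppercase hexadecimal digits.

Running sums (mod 255):
  after byte 0 (FB): sum1=251, sum2=251
  after byte 1 (DE): sum1=218, sum2=214
  after byte 2 (B5): sum1=144, sum2=103
  after byte 3 (45): sum1=213, sum2=61
  after byte 4 (D6): sum1=172, sum2=233
Checksum = sum2·256 + sum1 = 233·256 + 172 = 59820 = 0xE9AC.

E9AC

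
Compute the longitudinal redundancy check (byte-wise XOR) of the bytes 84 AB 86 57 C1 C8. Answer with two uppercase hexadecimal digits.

F7

XOR the bytes together:
  start with 0x84
  0x84 ⊕ 0xAB = 0x2F
  0x2F ⊕ 0x86 = 0xA9
  0xA9 ⊕ 0x57 = 0xFE
  0xFE ⊕ 0xC1 = 0x3F
  0x3F ⊕ 0xC8 = 0xF7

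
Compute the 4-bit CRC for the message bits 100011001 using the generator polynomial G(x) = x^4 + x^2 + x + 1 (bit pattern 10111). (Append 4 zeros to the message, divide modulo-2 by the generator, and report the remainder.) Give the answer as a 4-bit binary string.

Append 4 zeros: 1000110010000. Divide by 10111 (XOR where the leading bit is 1):
  pos 0: 10001 XOR 10111 = 00110
  pos 2: 11010 XOR 10111 = 01101
  pos 3: 11010 XOR 10111 = 01101
  pos 4: 11011 XOR 10111 = 01100
  pos 5: 11000 XOR 10111 = 01111
  pos 6: 11110 XOR 10111 = 01001
  pos 7: 10010 XOR 10111 = 00101
Remainder (last 4 bits) = 1010. This is the CRC / FCS.

1010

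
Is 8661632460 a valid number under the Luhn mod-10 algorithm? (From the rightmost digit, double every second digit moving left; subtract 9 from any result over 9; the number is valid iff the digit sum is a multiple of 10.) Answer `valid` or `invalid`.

From the right, keep odd positions and double even positions (subtract 9 from any doubled value over 9):
  doubled (positions 2,4,...): 3 4 3 3 7 → sum 20
  kept (positions 1,3,...): 0 4 3 1 6 → sum 14
Total = 34.
34 mod 10 = 4, so the number is invalid.

invalid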